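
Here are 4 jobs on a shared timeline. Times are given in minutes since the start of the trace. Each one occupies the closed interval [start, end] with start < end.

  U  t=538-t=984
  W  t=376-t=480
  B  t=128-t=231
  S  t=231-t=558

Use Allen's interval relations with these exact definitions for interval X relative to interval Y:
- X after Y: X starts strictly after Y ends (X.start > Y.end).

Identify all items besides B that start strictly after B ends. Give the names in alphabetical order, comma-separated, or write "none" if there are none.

U, W

Target B = [t=128, t=231].
S [t=231, t=558] → met-by → no.
U [t=538, t=984] → after → yes.
W [t=376, t=480] → after → yes.
Result: U, W.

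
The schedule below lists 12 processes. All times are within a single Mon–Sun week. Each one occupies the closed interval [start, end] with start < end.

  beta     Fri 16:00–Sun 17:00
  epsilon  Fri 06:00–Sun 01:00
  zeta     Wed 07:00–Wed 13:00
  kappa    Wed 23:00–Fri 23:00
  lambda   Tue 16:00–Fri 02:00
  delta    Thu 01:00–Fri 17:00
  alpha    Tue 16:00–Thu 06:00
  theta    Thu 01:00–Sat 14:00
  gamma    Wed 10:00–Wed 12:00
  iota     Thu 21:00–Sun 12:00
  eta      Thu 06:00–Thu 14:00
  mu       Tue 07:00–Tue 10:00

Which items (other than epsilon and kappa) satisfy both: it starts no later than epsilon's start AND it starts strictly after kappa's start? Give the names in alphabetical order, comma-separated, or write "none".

delta, eta, iota, theta

Conditions: its start is no later than epsilon's start (X.start <= Fri 06:00) AND its start is strictly after kappa's start (X.start > Wed 23:00).
alpha: start Tue 16:00 <= Fri 06:00? ✓; start Tue 16:00 > Wed 23:00? ✗ → no.
beta: start Fri 16:00 <= Fri 06:00? ✗; start Fri 16:00 > Wed 23:00? ✓ → no.
delta: start Thu 01:00 <= Fri 06:00? ✓; start Thu 01:00 > Wed 23:00? ✓ → yes.
eta: start Thu 06:00 <= Fri 06:00? ✓; start Thu 06:00 > Wed 23:00? ✓ → yes.
gamma: start Wed 10:00 <= Fri 06:00? ✓; start Wed 10:00 > Wed 23:00? ✗ → no.
iota: start Thu 21:00 <= Fri 06:00? ✓; start Thu 21:00 > Wed 23:00? ✓ → yes.
lambda: start Tue 16:00 <= Fri 06:00? ✓; start Tue 16:00 > Wed 23:00? ✗ → no.
mu: start Tue 07:00 <= Fri 06:00? ✓; start Tue 07:00 > Wed 23:00? ✗ → no.
theta: start Thu 01:00 <= Fri 06:00? ✓; start Thu 01:00 > Wed 23:00? ✓ → yes.
zeta: start Wed 07:00 <= Fri 06:00? ✓; start Wed 07:00 > Wed 23:00? ✗ → no.
Result: delta, eta, iota, theta.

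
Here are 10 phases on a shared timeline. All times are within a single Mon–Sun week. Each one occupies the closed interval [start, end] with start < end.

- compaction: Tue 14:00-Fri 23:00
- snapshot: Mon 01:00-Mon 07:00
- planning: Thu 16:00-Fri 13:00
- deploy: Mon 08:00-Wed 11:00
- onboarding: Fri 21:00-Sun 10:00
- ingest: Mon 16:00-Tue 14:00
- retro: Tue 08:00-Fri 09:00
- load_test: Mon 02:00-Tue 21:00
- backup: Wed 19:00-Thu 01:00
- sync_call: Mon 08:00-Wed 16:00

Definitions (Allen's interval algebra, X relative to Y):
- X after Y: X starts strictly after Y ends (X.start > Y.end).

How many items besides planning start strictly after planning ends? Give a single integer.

1

Target planning = [Thu 16:00, Fri 13:00].
backup [Wed 19:00, Thu 01:00] → before → no.
compaction [Tue 14:00, Fri 23:00] → contains → no.
deploy [Mon 08:00, Wed 11:00] → before → no.
ingest [Mon 16:00, Tue 14:00] → before → no.
load_test [Mon 02:00, Tue 21:00] → before → no.
onboarding [Fri 21:00, Sun 10:00] → after → counts.
retro [Tue 08:00, Fri 09:00] → overlaps → no.
snapshot [Mon 01:00, Mon 07:00] → before → no.
sync_call [Mon 08:00, Wed 16:00] → before → no.
Total: 1.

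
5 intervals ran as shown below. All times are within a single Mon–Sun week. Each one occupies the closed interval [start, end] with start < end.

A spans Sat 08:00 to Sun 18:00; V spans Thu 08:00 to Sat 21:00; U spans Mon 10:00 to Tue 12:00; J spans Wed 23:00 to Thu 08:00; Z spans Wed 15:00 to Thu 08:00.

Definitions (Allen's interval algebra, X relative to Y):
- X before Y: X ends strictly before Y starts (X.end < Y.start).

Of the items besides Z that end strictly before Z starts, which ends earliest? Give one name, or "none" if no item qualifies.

U

Target Z = [Wed 15:00, Thu 08:00].
A [Sat 08:00, Sun 18:00] → after → excluded.
J [Wed 23:00, Thu 08:00] → finishes → excluded.
U [Mon 10:00, Tue 12:00] → before → candidate.
V [Thu 08:00, Sat 21:00] → met-by → excluded.
Among candidates, earliest end is Tue 12:00 → U.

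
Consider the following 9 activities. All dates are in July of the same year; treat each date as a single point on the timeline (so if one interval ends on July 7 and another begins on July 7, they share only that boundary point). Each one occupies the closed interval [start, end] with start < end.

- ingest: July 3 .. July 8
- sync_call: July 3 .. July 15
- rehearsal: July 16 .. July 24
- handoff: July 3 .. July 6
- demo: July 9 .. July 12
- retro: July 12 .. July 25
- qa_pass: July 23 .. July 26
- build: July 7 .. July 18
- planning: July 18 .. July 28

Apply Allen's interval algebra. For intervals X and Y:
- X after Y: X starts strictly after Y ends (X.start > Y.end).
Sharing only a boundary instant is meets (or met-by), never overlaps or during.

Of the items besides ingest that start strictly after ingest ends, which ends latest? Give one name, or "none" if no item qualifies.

Target ingest = [July 3, July 8].
build [July 7, July 18] → overlapped-by → excluded.
demo [July 9, July 12] → after → candidate.
handoff [July 3, July 6] → starts → excluded.
planning [July 18, July 28] → after → candidate.
qa_pass [July 23, July 26] → after → candidate.
rehearsal [July 16, July 24] → after → candidate.
retro [July 12, July 25] → after → candidate.
sync_call [July 3, July 15] → started-by → excluded.
Among candidates, latest end is July 28 → planning.

planning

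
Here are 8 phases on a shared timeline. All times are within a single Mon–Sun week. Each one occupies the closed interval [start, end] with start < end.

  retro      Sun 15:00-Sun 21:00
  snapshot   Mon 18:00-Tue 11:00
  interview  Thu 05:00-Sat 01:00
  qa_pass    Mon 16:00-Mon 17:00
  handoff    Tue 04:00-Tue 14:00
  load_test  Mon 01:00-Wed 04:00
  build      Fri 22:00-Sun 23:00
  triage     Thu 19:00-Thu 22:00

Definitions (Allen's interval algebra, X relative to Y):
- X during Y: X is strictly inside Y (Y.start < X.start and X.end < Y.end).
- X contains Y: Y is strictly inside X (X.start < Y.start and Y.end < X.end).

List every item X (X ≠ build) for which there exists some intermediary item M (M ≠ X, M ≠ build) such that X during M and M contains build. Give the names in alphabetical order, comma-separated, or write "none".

Target build = [Fri 22:00, Sun 23:00].
Intermediaries M with M contains build: none.
Union: none.

none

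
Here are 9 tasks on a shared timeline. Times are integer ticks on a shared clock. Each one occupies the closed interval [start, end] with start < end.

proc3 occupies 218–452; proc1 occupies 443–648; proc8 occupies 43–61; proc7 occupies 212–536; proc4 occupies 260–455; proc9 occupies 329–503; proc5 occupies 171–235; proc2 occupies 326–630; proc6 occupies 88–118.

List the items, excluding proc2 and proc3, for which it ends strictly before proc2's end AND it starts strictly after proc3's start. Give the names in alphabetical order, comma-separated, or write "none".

Conditions: its end is strictly before proc2's end (X.end < 630) AND its start is strictly after proc3's start (X.start > 218).
proc1: end 648 < 630? ✗; start 443 > 218? ✓ → no.
proc4: end 455 < 630? ✓; start 260 > 218? ✓ → yes.
proc5: end 235 < 630? ✓; start 171 > 218? ✗ → no.
proc6: end 118 < 630? ✓; start 88 > 218? ✗ → no.
proc7: end 536 < 630? ✓; start 212 > 218? ✗ → no.
proc8: end 61 < 630? ✓; start 43 > 218? ✗ → no.
proc9: end 503 < 630? ✓; start 329 > 218? ✓ → yes.
Result: proc4, proc9.

proc4, proc9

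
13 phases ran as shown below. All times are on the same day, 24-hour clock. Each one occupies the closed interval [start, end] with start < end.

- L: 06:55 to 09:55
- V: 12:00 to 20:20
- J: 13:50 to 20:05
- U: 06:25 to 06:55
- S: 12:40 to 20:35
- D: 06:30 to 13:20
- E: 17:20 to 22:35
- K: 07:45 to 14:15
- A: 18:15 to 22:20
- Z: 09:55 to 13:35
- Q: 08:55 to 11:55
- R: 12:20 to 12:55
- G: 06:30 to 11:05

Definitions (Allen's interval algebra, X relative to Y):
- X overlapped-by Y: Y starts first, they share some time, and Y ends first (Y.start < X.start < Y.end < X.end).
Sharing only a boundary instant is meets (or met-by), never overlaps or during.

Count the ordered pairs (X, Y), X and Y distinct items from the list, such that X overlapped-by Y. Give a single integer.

Checking all 156 ordered pairs for relation 'overlapped-by'; matching pairs in alphabetical order:
(A, J): A overlapped-by J ✓
(A, S): A overlapped-by S ✓
(A, V): A overlapped-by V ✓
(D, U): D overlapped-by U ✓
(E, J): E overlapped-by J ✓
(E, S): E overlapped-by S ✓
(E, V): E overlapped-by V ✓
(G, U): G overlapped-by U ✓
(J, K): J overlapped-by K ✓
(K, D): K overlapped-by D ✓
(K, G): K overlapped-by G ✓
(K, L): K overlapped-by L ✓
(Q, G): Q overlapped-by G ✓
(Q, L): Q overlapped-by L ✓
(S, D): S overlapped-by D ✓
(S, K): S overlapped-by K ✓
(S, R): S overlapped-by R ✓
(S, V): S overlapped-by V ✓
(S, Z): S overlapped-by Z ✓
(V, D): V overlapped-by D ✓
(V, K): V overlapped-by K ✓
(V, Z): V overlapped-by Z ✓
(Z, D): Z overlapped-by D ✓
(Z, G): Z overlapped-by G ✓
... plus 1 further pairs not listed.
Count: 25.

25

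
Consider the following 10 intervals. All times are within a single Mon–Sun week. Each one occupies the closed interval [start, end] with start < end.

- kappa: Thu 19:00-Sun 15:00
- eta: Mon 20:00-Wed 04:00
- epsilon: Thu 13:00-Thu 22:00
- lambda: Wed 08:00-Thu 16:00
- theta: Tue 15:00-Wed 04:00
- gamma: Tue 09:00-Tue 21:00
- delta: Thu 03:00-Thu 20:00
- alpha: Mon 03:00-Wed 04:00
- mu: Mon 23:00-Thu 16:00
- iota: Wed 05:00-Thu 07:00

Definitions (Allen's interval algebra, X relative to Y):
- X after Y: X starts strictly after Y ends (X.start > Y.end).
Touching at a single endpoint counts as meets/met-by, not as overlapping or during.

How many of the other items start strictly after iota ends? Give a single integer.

Target iota = [Wed 05:00, Thu 07:00].
alpha [Mon 03:00, Wed 04:00] → before → no.
delta [Thu 03:00, Thu 20:00] → overlapped-by → no.
epsilon [Thu 13:00, Thu 22:00] → after → counts.
eta [Mon 20:00, Wed 04:00] → before → no.
gamma [Tue 09:00, Tue 21:00] → before → no.
kappa [Thu 19:00, Sun 15:00] → after → counts.
lambda [Wed 08:00, Thu 16:00] → overlapped-by → no.
mu [Mon 23:00, Thu 16:00] → contains → no.
theta [Tue 15:00, Wed 04:00] → before → no.
Total: 2.

2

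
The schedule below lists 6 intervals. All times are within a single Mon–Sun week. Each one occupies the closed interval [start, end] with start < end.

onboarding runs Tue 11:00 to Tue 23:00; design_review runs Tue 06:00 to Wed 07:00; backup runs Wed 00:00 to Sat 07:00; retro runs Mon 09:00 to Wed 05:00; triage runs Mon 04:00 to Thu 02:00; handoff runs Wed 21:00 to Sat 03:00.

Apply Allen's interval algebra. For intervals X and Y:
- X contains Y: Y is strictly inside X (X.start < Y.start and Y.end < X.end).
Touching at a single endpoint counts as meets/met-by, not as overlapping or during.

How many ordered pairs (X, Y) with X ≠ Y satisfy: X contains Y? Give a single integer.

6

Checking all 30 ordered pairs for relation 'contains'; matching pairs in alphabetical order:
(backup, handoff): backup contains handoff ✓
(design_review, onboarding): design_review contains onboarding ✓
(retro, onboarding): retro contains onboarding ✓
(triage, design_review): triage contains design_review ✓
(triage, onboarding): triage contains onboarding ✓
(triage, retro): triage contains retro ✓
Count: 6.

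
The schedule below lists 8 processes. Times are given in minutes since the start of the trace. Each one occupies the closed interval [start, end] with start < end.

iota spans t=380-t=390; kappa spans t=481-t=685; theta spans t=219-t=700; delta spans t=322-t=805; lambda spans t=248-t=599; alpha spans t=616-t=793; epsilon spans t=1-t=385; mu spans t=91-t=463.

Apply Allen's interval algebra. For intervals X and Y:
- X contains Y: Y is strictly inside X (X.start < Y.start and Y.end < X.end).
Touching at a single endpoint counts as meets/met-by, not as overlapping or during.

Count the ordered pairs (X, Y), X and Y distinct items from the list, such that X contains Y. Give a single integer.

Checking all 56 ordered pairs for relation 'contains'; matching pairs in alphabetical order:
(delta, alpha): delta contains alpha ✓
(delta, iota): delta contains iota ✓
(delta, kappa): delta contains kappa ✓
(lambda, iota): lambda contains iota ✓
(mu, iota): mu contains iota ✓
(theta, iota): theta contains iota ✓
(theta, kappa): theta contains kappa ✓
(theta, lambda): theta contains lambda ✓
Count: 8.

8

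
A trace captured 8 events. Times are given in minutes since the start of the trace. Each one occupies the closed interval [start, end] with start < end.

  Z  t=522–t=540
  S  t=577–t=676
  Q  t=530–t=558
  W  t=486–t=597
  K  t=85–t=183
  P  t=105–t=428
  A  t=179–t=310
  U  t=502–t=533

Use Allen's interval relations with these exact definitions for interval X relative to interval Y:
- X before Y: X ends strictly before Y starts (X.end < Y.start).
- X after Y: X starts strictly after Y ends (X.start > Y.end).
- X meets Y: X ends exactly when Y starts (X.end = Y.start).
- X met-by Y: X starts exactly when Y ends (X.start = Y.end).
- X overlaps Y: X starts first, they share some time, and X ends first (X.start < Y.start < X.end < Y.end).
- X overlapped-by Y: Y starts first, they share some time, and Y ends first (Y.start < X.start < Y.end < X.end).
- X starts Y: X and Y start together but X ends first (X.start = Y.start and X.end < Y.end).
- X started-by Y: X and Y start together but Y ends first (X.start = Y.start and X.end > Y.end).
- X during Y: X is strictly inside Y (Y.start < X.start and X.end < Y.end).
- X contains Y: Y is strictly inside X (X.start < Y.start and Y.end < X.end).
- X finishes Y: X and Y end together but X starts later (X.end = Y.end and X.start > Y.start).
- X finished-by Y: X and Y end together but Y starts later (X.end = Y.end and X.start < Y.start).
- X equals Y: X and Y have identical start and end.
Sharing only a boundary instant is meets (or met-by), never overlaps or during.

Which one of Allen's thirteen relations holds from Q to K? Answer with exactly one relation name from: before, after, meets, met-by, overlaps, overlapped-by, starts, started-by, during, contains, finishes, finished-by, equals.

Q = [t=530, t=558]; K = [t=85, t=183].
Compare endpoints: Q.start > K.start, Q.start > K.end, Q.end > K.start, Q.end > K.end.
That pattern is 'after'.

after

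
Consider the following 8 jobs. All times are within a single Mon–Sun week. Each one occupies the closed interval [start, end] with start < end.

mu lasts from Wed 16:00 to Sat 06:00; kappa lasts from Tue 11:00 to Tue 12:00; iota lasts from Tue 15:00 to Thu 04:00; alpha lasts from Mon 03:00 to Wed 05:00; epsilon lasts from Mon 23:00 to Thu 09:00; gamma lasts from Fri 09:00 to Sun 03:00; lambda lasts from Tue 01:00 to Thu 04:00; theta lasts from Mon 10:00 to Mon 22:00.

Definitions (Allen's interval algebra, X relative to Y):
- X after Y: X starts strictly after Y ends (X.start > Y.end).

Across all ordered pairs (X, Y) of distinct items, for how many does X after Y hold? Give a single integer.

Checking all 56 ordered pairs for relation 'after'; matching pairs in alphabetical order:
(epsilon, theta): epsilon after theta ✓
(gamma, alpha): gamma after alpha ✓
(gamma, epsilon): gamma after epsilon ✓
(gamma, iota): gamma after iota ✓
(gamma, kappa): gamma after kappa ✓
(gamma, lambda): gamma after lambda ✓
(gamma, theta): gamma after theta ✓
(iota, kappa): iota after kappa ✓
(iota, theta): iota after theta ✓
(kappa, theta): kappa after theta ✓
(lambda, theta): lambda after theta ✓
(mu, alpha): mu after alpha ✓
(mu, kappa): mu after kappa ✓
(mu, theta): mu after theta ✓
Count: 14.

14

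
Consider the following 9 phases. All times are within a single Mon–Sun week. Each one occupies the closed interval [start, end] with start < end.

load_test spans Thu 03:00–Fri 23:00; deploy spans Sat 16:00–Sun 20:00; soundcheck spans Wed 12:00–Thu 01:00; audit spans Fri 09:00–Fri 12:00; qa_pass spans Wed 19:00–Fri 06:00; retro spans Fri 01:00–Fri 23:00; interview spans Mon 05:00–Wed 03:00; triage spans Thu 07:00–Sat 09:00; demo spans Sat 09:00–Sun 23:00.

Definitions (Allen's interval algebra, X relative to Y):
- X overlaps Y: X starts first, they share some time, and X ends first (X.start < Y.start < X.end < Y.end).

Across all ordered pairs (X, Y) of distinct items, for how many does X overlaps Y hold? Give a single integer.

Checking all 72 ordered pairs for relation 'overlaps'; matching pairs in alphabetical order:
(load_test, triage): load_test overlaps triage ✓
(qa_pass, load_test): qa_pass overlaps load_test ✓
(qa_pass, retro): qa_pass overlaps retro ✓
(qa_pass, triage): qa_pass overlaps triage ✓
(soundcheck, qa_pass): soundcheck overlaps qa_pass ✓
Count: 5.

5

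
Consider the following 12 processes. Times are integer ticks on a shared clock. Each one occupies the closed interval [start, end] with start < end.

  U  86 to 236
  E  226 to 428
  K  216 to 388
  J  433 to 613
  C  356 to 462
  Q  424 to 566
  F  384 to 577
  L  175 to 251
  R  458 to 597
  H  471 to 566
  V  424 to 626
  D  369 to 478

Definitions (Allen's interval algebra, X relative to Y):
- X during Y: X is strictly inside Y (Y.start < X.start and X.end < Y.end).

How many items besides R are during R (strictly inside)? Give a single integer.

1

Target R = [458, 597].
C [356, 462] → overlaps → no.
D [369, 478] → overlaps → no.
E [226, 428] → before → no.
F [384, 577] → overlaps → no.
H [471, 566] → during → counts.
J [433, 613] → contains → no.
K [216, 388] → before → no.
L [175, 251] → before → no.
Q [424, 566] → overlaps → no.
U [86, 236] → before → no.
V [424, 626] → contains → no.
Total: 1.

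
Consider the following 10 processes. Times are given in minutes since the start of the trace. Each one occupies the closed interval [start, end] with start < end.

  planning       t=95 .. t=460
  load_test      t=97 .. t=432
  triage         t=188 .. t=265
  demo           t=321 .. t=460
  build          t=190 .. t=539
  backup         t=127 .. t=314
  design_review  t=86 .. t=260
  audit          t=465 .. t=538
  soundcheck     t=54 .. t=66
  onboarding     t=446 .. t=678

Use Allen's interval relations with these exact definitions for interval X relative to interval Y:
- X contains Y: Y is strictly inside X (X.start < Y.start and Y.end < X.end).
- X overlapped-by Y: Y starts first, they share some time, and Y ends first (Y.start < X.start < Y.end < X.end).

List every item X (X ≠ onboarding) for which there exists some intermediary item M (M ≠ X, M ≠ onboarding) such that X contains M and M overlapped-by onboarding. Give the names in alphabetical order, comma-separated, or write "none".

none

Target onboarding = [t=446, t=678].
Intermediaries M with M overlapped-by onboarding: none.
Union: none.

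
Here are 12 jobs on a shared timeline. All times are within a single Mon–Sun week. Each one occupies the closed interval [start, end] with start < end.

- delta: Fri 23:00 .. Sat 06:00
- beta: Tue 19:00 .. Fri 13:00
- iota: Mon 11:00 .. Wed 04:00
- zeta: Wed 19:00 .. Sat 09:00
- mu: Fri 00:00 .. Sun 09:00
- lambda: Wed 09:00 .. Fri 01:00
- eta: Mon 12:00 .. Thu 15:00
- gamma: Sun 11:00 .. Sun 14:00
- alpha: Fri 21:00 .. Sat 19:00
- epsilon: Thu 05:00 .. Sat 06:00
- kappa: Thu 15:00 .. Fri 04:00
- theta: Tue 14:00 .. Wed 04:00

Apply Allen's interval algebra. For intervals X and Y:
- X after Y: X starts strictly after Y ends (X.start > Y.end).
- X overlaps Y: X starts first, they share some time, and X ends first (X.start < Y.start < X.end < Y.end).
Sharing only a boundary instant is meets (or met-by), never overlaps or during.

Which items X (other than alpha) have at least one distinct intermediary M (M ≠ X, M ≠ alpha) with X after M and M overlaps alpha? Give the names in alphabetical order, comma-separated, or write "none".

gamma

Target alpha = [Fri 21:00, Sat 19:00].
Intermediaries M with M overlaps alpha: epsilon, zeta.
Via epsilon — items with X after epsilon: gamma.
Via zeta — items with X after zeta: gamma.
Union: gamma.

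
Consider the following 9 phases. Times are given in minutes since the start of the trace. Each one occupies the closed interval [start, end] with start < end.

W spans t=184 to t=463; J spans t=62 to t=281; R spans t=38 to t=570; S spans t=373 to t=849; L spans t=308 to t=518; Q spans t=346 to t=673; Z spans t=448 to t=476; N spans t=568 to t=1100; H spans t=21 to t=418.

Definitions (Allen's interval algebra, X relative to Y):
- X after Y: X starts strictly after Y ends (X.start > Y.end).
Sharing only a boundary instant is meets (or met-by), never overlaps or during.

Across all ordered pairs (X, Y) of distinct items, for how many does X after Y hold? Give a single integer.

Checking all 72 ordered pairs for relation 'after'; matching pairs in alphabetical order:
(L, J): L after J ✓
(N, H): N after H ✓
(N, J): N after J ✓
(N, L): N after L ✓
(N, W): N after W ✓
(N, Z): N after Z ✓
(Q, J): Q after J ✓
(S, J): S after J ✓
(Z, H): Z after H ✓
(Z, J): Z after J ✓
Count: 10.

10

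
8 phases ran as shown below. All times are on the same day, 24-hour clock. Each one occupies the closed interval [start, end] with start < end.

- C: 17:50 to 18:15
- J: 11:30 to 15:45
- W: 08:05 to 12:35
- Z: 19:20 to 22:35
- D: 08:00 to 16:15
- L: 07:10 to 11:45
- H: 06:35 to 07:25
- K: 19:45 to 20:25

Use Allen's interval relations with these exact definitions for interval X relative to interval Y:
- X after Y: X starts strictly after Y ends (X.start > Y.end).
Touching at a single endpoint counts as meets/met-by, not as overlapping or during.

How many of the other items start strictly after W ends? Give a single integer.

3

Target W = [08:05, 12:35].
C [17:50, 18:15] → after → counts.
D [08:00, 16:15] → contains → no.
H [06:35, 07:25] → before → no.
J [11:30, 15:45] → overlapped-by → no.
K [19:45, 20:25] → after → counts.
L [07:10, 11:45] → overlaps → no.
Z [19:20, 22:35] → after → counts.
Total: 3.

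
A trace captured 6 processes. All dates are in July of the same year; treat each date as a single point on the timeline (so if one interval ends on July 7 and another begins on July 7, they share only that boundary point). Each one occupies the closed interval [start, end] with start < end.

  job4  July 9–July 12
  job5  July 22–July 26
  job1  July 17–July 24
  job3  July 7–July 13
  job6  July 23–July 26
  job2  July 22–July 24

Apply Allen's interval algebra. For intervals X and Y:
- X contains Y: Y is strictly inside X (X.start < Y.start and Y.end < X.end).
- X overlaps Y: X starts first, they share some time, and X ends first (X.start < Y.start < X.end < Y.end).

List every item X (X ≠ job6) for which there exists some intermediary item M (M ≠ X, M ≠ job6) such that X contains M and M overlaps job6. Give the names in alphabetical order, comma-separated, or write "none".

Target job6 = [July 23, July 26].
Intermediaries M with M overlaps job6: job1, job2.
Via job1 — items with X contains job1: none.
Via job2 — items with X contains job2: none.
Union: none.

none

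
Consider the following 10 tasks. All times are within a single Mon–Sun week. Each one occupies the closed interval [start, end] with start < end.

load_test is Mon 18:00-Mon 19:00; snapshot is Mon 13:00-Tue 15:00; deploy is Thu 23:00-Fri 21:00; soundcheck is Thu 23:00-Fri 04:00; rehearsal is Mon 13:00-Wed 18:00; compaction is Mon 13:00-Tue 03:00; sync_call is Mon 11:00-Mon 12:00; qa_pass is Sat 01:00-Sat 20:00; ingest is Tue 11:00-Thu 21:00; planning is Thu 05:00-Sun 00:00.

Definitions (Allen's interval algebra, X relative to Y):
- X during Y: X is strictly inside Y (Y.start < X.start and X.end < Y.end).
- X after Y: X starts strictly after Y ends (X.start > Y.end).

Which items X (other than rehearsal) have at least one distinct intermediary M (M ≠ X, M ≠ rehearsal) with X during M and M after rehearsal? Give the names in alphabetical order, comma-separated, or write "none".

deploy, qa_pass, soundcheck

Target rehearsal = [Mon 13:00, Wed 18:00].
Intermediaries M with M after rehearsal: deploy, planning, qa_pass, soundcheck.
Via deploy — items with X during deploy: none.
Via planning — items with X during planning: deploy, qa_pass, soundcheck.
Via qa_pass — items with X during qa_pass: none.
Via soundcheck — items with X during soundcheck: none.
Union: deploy, qa_pass, soundcheck.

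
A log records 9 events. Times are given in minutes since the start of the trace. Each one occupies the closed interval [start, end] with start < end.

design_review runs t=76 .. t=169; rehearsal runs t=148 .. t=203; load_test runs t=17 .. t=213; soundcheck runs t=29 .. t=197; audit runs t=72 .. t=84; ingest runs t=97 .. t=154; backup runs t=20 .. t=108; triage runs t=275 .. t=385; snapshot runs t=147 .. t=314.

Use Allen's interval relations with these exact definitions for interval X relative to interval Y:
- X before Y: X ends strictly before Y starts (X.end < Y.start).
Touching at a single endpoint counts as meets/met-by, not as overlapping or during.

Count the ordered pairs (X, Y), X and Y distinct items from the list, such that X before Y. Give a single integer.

12

Checking all 72 ordered pairs for relation 'before'; matching pairs in alphabetical order:
(audit, ingest): audit before ingest ✓
(audit, rehearsal): audit before rehearsal ✓
(audit, snapshot): audit before snapshot ✓
(audit, triage): audit before triage ✓
(backup, rehearsal): backup before rehearsal ✓
(backup, snapshot): backup before snapshot ✓
(backup, triage): backup before triage ✓
(design_review, triage): design_review before triage ✓
(ingest, triage): ingest before triage ✓
(load_test, triage): load_test before triage ✓
(rehearsal, triage): rehearsal before triage ✓
(soundcheck, triage): soundcheck before triage ✓
Count: 12.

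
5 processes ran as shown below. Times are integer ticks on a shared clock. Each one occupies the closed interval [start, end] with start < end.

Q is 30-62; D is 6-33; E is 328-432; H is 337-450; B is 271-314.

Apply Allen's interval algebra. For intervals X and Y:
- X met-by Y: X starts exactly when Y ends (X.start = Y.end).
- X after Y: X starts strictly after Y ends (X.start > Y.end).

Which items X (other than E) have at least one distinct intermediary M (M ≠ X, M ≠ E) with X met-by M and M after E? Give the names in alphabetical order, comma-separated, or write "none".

Target E = [328, 432].
Intermediaries M with M after E: none.
Union: none.

none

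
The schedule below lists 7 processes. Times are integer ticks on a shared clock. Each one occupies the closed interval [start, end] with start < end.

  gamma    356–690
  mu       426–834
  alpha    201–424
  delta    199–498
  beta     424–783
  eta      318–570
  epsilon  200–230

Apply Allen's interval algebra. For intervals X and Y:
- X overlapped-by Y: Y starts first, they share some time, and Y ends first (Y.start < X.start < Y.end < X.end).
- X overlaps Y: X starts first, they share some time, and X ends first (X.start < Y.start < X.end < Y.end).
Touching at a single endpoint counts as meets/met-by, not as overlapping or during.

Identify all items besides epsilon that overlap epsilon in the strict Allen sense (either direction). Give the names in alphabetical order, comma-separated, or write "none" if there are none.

Target epsilon = [200, 230].
alpha [201, 424] → overlapped-by → yes.
beta [424, 783] → after → no.
delta [199, 498] → contains → no.
eta [318, 570] → after → no.
gamma [356, 690] → after → no.
mu [426, 834] → after → no.
Result: alpha.

alpha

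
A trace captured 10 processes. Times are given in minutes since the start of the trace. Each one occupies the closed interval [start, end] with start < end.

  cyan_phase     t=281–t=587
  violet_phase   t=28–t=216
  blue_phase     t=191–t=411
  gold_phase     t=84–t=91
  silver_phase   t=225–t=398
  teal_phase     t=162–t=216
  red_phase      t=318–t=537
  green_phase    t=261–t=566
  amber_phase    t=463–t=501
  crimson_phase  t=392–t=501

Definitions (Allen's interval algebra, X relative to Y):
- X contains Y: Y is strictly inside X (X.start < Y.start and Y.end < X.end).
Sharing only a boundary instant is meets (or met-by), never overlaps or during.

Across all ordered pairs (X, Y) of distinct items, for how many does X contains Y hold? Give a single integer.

Checking all 90 ordered pairs for relation 'contains'; matching pairs in alphabetical order:
(blue_phase, silver_phase): blue_phase contains silver_phase ✓
(cyan_phase, amber_phase): cyan_phase contains amber_phase ✓
(cyan_phase, crimson_phase): cyan_phase contains crimson_phase ✓
(cyan_phase, red_phase): cyan_phase contains red_phase ✓
(green_phase, amber_phase): green_phase contains amber_phase ✓
(green_phase, crimson_phase): green_phase contains crimson_phase ✓
(green_phase, red_phase): green_phase contains red_phase ✓
(red_phase, amber_phase): red_phase contains amber_phase ✓
(red_phase, crimson_phase): red_phase contains crimson_phase ✓
(violet_phase, gold_phase): violet_phase contains gold_phase ✓
Count: 10.

10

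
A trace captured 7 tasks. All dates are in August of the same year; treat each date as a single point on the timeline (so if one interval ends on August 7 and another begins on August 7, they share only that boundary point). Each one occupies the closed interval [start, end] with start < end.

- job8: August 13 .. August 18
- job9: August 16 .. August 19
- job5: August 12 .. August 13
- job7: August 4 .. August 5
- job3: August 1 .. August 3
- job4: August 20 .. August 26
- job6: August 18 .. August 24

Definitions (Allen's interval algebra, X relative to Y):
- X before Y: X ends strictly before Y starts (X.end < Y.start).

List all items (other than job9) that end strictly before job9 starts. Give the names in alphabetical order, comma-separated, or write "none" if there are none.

Target job9 = [August 16, August 19].
job3 [August 1, August 3] → before → yes.
job4 [August 20, August 26] → after → no.
job5 [August 12, August 13] → before → yes.
job6 [August 18, August 24] → overlapped-by → no.
job7 [August 4, August 5] → before → yes.
job8 [August 13, August 18] → overlaps → no.
Result: job3, job5, job7.

job3, job5, job7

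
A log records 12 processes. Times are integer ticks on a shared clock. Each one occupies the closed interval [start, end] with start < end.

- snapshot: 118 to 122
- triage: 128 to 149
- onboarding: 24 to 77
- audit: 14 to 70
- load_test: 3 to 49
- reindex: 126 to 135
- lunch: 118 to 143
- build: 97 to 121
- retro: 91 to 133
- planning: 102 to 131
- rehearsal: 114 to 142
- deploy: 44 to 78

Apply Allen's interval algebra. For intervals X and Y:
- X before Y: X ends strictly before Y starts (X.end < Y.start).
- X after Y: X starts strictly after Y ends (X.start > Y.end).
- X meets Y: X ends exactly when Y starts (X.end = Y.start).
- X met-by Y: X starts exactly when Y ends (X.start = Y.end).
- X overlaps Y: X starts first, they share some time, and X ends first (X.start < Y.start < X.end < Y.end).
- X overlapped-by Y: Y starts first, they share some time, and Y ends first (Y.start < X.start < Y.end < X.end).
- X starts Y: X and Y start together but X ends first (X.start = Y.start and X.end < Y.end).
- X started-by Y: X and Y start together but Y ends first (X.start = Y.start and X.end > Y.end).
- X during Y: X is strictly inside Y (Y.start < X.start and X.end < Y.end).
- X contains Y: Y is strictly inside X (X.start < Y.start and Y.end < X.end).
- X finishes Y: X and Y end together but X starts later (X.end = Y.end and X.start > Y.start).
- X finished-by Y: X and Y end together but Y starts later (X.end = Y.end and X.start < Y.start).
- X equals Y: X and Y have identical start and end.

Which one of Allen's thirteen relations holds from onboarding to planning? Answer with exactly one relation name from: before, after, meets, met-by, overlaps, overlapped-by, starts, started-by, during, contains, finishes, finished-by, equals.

before

onboarding = [24, 77]; planning = [102, 131].
Compare endpoints: onboarding.start < planning.start, onboarding.start < planning.end, onboarding.end < planning.start, onboarding.end < planning.end.
That pattern is 'before'.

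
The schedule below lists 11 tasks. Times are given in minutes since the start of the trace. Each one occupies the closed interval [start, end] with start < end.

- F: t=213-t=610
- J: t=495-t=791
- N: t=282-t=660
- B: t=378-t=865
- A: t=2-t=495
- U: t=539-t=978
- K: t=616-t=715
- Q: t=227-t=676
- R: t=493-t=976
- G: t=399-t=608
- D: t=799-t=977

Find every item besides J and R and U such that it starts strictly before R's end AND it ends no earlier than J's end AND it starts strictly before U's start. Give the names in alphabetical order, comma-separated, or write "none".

B

Conditions: its start is strictly before R's end (X.start < t=976) AND its end is no earlier than J's end (X.end >= t=791) AND its start is strictly before U's start (X.start < t=539).
A: start t=2 < t=976? ✓; end t=495 >= t=791? ✗; start t=2 < t=539? ✓ → no.
B: start t=378 < t=976? ✓; end t=865 >= t=791? ✓; start t=378 < t=539? ✓ → yes.
D: start t=799 < t=976? ✓; end t=977 >= t=791? ✓; start t=799 < t=539? ✗ → no.
F: start t=213 < t=976? ✓; end t=610 >= t=791? ✗; start t=213 < t=539? ✓ → no.
G: start t=399 < t=976? ✓; end t=608 >= t=791? ✗; start t=399 < t=539? ✓ → no.
K: start t=616 < t=976? ✓; end t=715 >= t=791? ✗; start t=616 < t=539? ✗ → no.
N: start t=282 < t=976? ✓; end t=660 >= t=791? ✗; start t=282 < t=539? ✓ → no.
Q: start t=227 < t=976? ✓; end t=676 >= t=791? ✗; start t=227 < t=539? ✓ → no.
Result: B.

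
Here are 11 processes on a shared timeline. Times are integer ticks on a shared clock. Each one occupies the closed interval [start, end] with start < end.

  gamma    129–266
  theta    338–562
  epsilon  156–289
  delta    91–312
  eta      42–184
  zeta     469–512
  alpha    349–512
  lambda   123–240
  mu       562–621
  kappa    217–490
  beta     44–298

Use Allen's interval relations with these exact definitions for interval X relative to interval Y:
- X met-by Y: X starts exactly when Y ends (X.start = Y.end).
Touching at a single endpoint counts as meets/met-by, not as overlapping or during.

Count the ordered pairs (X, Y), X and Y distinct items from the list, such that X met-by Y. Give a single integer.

Checking all 110 ordered pairs for relation 'met-by'; matching pairs in alphabetical order:
(mu, theta): mu met-by theta ✓
Count: 1.

1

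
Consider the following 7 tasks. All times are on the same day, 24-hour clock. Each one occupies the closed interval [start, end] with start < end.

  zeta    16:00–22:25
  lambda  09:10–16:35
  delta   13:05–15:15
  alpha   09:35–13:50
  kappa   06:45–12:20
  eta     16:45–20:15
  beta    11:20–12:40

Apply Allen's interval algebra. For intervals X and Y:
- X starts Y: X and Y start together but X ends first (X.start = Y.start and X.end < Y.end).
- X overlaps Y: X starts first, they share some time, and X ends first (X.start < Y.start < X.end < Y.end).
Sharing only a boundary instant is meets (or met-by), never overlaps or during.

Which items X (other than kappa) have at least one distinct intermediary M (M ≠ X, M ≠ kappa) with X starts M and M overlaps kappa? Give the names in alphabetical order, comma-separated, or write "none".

none

Target kappa = [06:45, 12:20].
Intermediaries M with M overlaps kappa: none.
Union: none.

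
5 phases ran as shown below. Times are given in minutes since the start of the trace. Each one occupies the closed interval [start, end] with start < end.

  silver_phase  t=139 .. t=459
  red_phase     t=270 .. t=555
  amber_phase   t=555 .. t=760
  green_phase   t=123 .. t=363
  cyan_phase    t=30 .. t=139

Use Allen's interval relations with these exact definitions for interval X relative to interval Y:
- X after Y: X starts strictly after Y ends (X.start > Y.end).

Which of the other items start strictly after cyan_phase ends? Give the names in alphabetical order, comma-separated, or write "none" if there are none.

amber_phase, red_phase

Target cyan_phase = [t=30, t=139].
amber_phase [t=555, t=760] → after → yes.
green_phase [t=123, t=363] → overlapped-by → no.
red_phase [t=270, t=555] → after → yes.
silver_phase [t=139, t=459] → met-by → no.
Result: amber_phase, red_phase.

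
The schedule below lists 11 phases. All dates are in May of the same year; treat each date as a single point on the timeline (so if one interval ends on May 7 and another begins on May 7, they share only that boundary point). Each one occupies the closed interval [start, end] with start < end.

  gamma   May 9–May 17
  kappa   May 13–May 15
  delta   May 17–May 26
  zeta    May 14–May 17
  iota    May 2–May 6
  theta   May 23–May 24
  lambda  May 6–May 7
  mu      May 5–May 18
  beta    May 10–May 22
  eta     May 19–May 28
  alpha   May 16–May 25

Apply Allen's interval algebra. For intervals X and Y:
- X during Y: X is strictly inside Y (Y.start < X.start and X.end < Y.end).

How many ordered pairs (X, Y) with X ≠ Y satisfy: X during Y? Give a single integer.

10

Checking all 110 ordered pairs for relation 'during'; matching pairs in alphabetical order:
(gamma, mu): gamma during mu ✓
(kappa, beta): kappa during beta ✓
(kappa, gamma): kappa during gamma ✓
(kappa, mu): kappa during mu ✓
(lambda, mu): lambda during mu ✓
(theta, alpha): theta during alpha ✓
(theta, delta): theta during delta ✓
(theta, eta): theta during eta ✓
(zeta, beta): zeta during beta ✓
(zeta, mu): zeta during mu ✓
Count: 10.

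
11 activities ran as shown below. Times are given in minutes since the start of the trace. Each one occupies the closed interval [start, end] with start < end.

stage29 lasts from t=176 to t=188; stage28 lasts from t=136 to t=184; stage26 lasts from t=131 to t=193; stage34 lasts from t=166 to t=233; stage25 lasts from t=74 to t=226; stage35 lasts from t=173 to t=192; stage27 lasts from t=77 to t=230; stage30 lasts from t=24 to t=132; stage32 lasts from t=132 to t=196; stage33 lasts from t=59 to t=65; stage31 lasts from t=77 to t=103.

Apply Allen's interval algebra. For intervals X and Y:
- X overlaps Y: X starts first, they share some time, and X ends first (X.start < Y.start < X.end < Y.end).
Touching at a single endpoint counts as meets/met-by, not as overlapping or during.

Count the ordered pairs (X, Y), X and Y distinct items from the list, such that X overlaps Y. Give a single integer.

12

Checking all 110 ordered pairs for relation 'overlaps'; matching pairs in alphabetical order:
(stage25, stage27): stage25 overlaps stage27 ✓
(stage25, stage34): stage25 overlaps stage34 ✓
(stage26, stage32): stage26 overlaps stage32 ✓
(stage26, stage34): stage26 overlaps stage34 ✓
(stage27, stage34): stage27 overlaps stage34 ✓
(stage28, stage29): stage28 overlaps stage29 ✓
(stage28, stage34): stage28 overlaps stage34 ✓
(stage28, stage35): stage28 overlaps stage35 ✓
(stage30, stage25): stage30 overlaps stage25 ✓
(stage30, stage26): stage30 overlaps stage26 ✓
(stage30, stage27): stage30 overlaps stage27 ✓
(stage32, stage34): stage32 overlaps stage34 ✓
Count: 12.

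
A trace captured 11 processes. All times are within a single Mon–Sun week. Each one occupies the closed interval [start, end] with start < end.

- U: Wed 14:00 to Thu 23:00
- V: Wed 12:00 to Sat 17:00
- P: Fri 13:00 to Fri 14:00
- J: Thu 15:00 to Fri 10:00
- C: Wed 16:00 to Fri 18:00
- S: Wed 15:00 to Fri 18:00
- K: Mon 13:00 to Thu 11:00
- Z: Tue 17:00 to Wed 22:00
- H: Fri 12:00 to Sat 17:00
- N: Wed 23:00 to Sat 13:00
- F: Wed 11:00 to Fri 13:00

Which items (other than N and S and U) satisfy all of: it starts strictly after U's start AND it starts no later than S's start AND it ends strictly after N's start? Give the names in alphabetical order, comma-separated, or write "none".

none

Conditions: its start is strictly after U's start (X.start > Wed 14:00) AND its start is no later than S's start (X.start <= Wed 15:00) AND its end is strictly after N's start (X.end > Wed 23:00).
C: start Wed 16:00 > Wed 14:00? ✓; start Wed 16:00 <= Wed 15:00? ✗; end Fri 18:00 > Wed 23:00? ✓ → no.
F: start Wed 11:00 > Wed 14:00? ✗; start Wed 11:00 <= Wed 15:00? ✓; end Fri 13:00 > Wed 23:00? ✓ → no.
H: start Fri 12:00 > Wed 14:00? ✓; start Fri 12:00 <= Wed 15:00? ✗; end Sat 17:00 > Wed 23:00? ✓ → no.
J: start Thu 15:00 > Wed 14:00? ✓; start Thu 15:00 <= Wed 15:00? ✗; end Fri 10:00 > Wed 23:00? ✓ → no.
K: start Mon 13:00 > Wed 14:00? ✗; start Mon 13:00 <= Wed 15:00? ✓; end Thu 11:00 > Wed 23:00? ✓ → no.
P: start Fri 13:00 > Wed 14:00? ✓; start Fri 13:00 <= Wed 15:00? ✗; end Fri 14:00 > Wed 23:00? ✓ → no.
V: start Wed 12:00 > Wed 14:00? ✗; start Wed 12:00 <= Wed 15:00? ✓; end Sat 17:00 > Wed 23:00? ✓ → no.
Z: start Tue 17:00 > Wed 14:00? ✗; start Tue 17:00 <= Wed 15:00? ✓; end Wed 22:00 > Wed 23:00? ✗ → no.
Result: none.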